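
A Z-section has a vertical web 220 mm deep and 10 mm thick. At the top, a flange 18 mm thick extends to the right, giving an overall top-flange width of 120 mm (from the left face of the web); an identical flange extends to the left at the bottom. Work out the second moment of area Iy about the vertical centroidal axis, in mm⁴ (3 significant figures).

Break the section into simple shapes (no overlaps), measuring from the bottom-left corner of the bounding box.
Web: 10 × 220, A = 2 200 mm², x = 115 mm, Ī = 18 333 mm⁴.
Top flange (beyond web): 110 × 18, A = 1 980 mm², x = 175 mm, Ī = 1 996 500 mm⁴.
Bottom flange (beyond web): 110 × 18, A = 1 980 mm², x = 55 mm, Ī = 1 996 500 mm⁴.
Centroid: x̄ = ΣA·x / ΣA = 115 mm.
Transfer each piece to the vertical centroidal axis using Ī + A·d² with d = x − 115:
  web: d = 0 mm → contributes +18 333 mm⁴
  top flange (beyond web): d = 60 mm → contributes +9 124 500 mm⁴
  bottom flange (beyond web): d = -60 mm → contributes +9 124 500 mm⁴
Total I = 18 267 333 mm⁴.

Iy ≈ 1.83 × 10⁷ mm⁴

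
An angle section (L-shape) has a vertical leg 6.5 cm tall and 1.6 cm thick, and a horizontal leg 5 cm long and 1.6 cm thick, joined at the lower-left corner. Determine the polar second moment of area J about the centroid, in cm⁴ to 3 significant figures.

J ≈ 89.0 cm⁴

Treat the section as a set of non-overlapping primitives; coordinates are from the bounding-box lower-left.
Vertical leg: 1.6 × 6.5, A = 10.4 cm², y = 3.25 cm, Ī = 36.617 cm⁴.
Horizontal leg (remainder): 3.4 × 1.6, A = 5.44 cm², y = 0.8 cm, Ī = 1.1605 cm⁴.
Centroid: ȳ = ΣA·y / ΣA = 2.4086 cm.
Transfer each piece to the centroidal x-axis using Ī + A·d² with d = y − 2.4086:
  vertical leg: d = 0.84141 cm → contributes +43.98 cm⁴
  horizontal leg (remainder): d = -1.6086 cm → contributes +15.237 cm⁴
Total I = 59.216 cm⁴.
For the y-axis: x̄ = 1.6586 cm.
Repeating about the centroidal y-axis gives I_y = 29.782 cm⁴.
Polar second moment: J = I_x + I_y = 88.999 cm⁴.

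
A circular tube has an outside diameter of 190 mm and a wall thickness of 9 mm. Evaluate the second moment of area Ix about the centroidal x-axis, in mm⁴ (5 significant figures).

Ix ≈ 2.1009 × 10⁷ mm⁴

Treat the section as a set of non-overlapping primitives; coordinates are from the bounding-box lower-left.
Outer circle: ⌀190, A = 28352.87 mm², y = 95 mm, Ī = 63 971 171 mm⁴.
Bore (subtracted): ⌀172, A = 23235.22 mm², y = 95 mm, Ī = 42 961 920 mm⁴.
By symmetry the centroid is at mid-height, ȳ = 95 mm.
All pieces are centred on the centroidal x-axis, so I = ΣĪ (holes subtracted) = 21 009 251 mm⁴.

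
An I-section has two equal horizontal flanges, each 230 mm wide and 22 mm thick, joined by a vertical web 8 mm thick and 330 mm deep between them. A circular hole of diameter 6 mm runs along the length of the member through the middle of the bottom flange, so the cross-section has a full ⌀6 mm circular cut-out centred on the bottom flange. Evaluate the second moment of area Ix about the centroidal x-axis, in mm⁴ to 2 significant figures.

Break the section into simple shapes (no overlaps), measuring from the bottom-left corner of the bounding box.
Bottom flange: 230 × 22, A = 5 060 mm², y = 11 mm, Ī = 204 087 mm⁴.
Web: 8 × 330, A = 2 640 mm², y = 187 mm, Ī = 23 958 000 mm⁴.
Top flange: 230 × 22, A = 5 060 mm², y = 363 mm, Ī = 204 087 mm⁴.
Hole (subtracted): ⌀6, A = 28.27 mm², y = 11 mm, Ī = 63.62 mm⁴.
Centroid: ȳ = ΣA·y / ΣA = 187.4 mm.
Transfer each piece to the centroidal x-axis using Ī + A·d² with d = y − 187.4:
  bottom flange: d = -176.4 mm → contributes +157 639 583 mm⁴
  web: d = -0.3909 mm → contributes +23 958 403 mm⁴
  top flange: d = 175.6 mm → contributes +156 247 257 mm⁴
  hole: d = -176.4 mm → contributes −879 784 mm⁴
Total I = 336 965 459 mm⁴.

Ix ≈ 3.4 × 10⁸ mm⁴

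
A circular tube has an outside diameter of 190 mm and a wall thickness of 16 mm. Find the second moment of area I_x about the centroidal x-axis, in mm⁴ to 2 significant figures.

Treat the section as a set of non-overlapping primitives; coordinates are from the bounding-box lower-left.
Outer circle: ⌀190, A = 28 353 mm², y = 95 mm, Ī = 63 971 171 mm⁴.
Bore (subtracted): ⌀158, A = 19 607 mm², y = 95 mm, Ī = 30 591 322 mm⁴.
By symmetry the centroid is at mid-height, ȳ = 95 mm.
All pieces are centred on the centroidal x-axis, so I = ΣĪ (holes subtracted) = 33 379 849 mm⁴.

I_x ≈ 3.3 × 10⁷ mm⁴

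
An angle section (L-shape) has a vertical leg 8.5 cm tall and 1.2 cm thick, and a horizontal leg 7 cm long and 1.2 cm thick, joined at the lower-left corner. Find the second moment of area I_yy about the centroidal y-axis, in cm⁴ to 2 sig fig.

I_yy ≈ 71 cm⁴

Break the section into simple shapes (no overlaps), measuring from the bottom-left corner of the bounding box.
Vertical leg: 1.2 × 8.5, A = 10.2 cm², x = 0.6 cm, Ī = 1.224 cm⁴.
Horizontal leg (remainder): 5.8 × 1.2, A = 6.96 cm², x = 4.1 cm, Ī = 19.51 cm⁴.
Centroid: x̄ = ΣA·x / ΣA = 2.02 cm.
Transfer each piece to the centroidal y-axis using Ī + A·d² with d = x − 2.02:
  vertical leg: d = -1.42 cm → contributes +21.78 cm⁴
  horizontal leg (remainder): d = 2.08 cm → contributes +49.64 cm⁴
Total I = 71.41 cm⁴.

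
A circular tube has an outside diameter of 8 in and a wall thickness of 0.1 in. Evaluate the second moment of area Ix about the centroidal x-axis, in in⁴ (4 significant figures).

Break the section into simple shapes (no overlaps), measuring from the bottom-left corner of the bounding box.
Outer circle: ⌀8, A = 50.2655 in², y = 4 in, Ī = 201.062 in⁴.
Bore (subtracted): ⌀7.8, A = 47.7836 in², y = 4 in, Ī = 181.697 in⁴.
By symmetry the centroid is at mid-height, ȳ = 4 in.
All pieces are centred on the centroidal x-axis, so I = ΣĪ (holes subtracted) = 19.3647 in⁴.

Ix ≈ 19.36 in⁴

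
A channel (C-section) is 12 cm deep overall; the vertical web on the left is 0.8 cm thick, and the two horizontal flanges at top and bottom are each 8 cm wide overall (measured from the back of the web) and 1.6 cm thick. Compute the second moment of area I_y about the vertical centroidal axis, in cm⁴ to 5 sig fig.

I_y ≈ 208.47 cm⁴

Treat the section as a set of non-overlapping primitives; coordinates are from the bounding-box lower-left.
Web: 0.8 × 12, A = 9.6 cm², x = 0.4 cm, Ī = 0.512 cm⁴.
Top flange (beyond web): 7.2 × 1.6, A = 11.52 cm², x = 4.4 cm, Ī = 49.7664 cm⁴.
Bottom flange (beyond web): 7.2 × 1.6, A = 11.52 cm², x = 4.4 cm, Ī = 49.7664 cm⁴.
Centroid: x̄ = ΣA·x / ΣA = 3.223529 cm.
Transfer each piece to the vertical centroidal axis using Ī + A·d² with d = x − 3.223529:
  web: d = -2.823529 cm → contributes +77.04626 cm⁴
  top flange (beyond web): d = 1.176471 cm → contributes +65.71104 cm⁴
  bottom flange (beyond web): d = 1.176471 cm → contributes +65.71104 cm⁴
Total I = 208.4683 cm⁴.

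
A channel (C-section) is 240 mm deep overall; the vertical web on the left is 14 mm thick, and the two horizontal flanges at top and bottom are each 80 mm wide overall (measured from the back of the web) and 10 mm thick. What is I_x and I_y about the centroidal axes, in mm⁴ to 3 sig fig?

Break the section into simple shapes (no overlaps), measuring from the bottom-left corner of the bounding box.
Web: 14 × 240, A = 3 360 mm², y = 120 mm, Ī = 16 128 000 mm⁴.
Top flange (beyond web): 66 × 10, A = 660 mm², y = 235 mm, Ī = 5 500 mm⁴.
Bottom flange (beyond web): 66 × 10, A = 660 mm², y = 5 mm, Ī = 5 500 mm⁴.
By symmetry the centroid is at mid-height, ȳ = 120 mm.
Transfer each piece to the centroidal x-axis using Ī + A·d² with d = y − 120:
  web: d = 0 mm → contributes +16 128 000 mm⁴
  top flange (beyond web): d = 115 mm → contributes +8 734 000 mm⁴
  bottom flange (beyond web): d = -115 mm → contributes +8 734 000 mm⁴
Total I = 33 596 000 mm⁴.
For the y-axis: x̄ = 18.282 mm.
Repeating about the centroidal y-axis gives I_y = 2 050 348 mm⁴.

I_x ≈ 3.36 × 10⁷ mm⁴, I_y ≈ 2.05 × 10⁶ mm⁴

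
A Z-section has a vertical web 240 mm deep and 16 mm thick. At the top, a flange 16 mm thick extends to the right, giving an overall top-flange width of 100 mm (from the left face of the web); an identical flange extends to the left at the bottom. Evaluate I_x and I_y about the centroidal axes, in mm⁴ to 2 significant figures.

Split into non-overlapping primitives; take the origin at the lower-left of the bounding box.
Web: 16 × 240, A = 3 840 mm², y = 120 mm, Ī = 18 432 000 mm⁴.
Top flange (beyond web): 84 × 16, A = 1 344 mm², y = 232 mm, Ī = 28 672 mm⁴.
Bottom flange (beyond web): 84 × 16, A = 1 344 mm², y = 8 mm, Ī = 28 672 mm⁴.
Centroid: ȳ = ΣA·y / ΣA = 120 mm.
Transfer each piece to the centroidal x-axis using Ī + A·d² with d = y − 120:
  web: d = 0 mm → contributes +18 432 000 mm⁴
  top flange (beyond web): d = 112 mm → contributes +16 887 808 mm⁴
  bottom flange (beyond web): d = -112 mm → contributes +16 887 808 mm⁴
Total I = 52 207 616 mm⁴.
For the y-axis: x̄ = 92 mm.
Repeating about the centroidal y-axis gives I_y = 8 382 464 mm⁴.

I_x ≈ 5.2 × 10⁷ mm⁴, I_y ≈ 8.4 × 10⁶ mm⁴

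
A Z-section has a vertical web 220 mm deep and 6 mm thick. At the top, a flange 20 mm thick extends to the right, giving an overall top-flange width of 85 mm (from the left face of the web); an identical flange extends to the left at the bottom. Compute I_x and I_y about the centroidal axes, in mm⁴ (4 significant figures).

I_x ≈ 3.703 × 10⁷ mm⁴, I_y ≈ 7.355 × 10⁶ mm⁴

Split into non-overlapping primitives; take the origin at the lower-left of the bounding box.
Web: 6 × 220, A = 1 320 mm², y = 110 mm, Ī = 5 324 000 mm⁴.
Top flange (beyond web): 79 × 20, A = 1 580 mm², y = 210 mm, Ī = 52666.7 mm⁴.
Bottom flange (beyond web): 79 × 20, A = 1 580 mm², y = 10 mm, Ī = 52666.7 mm⁴.
Centroid: ȳ = ΣA·y / ΣA = 110 mm.
Transfer each piece to the centroidal x-axis using Ī + A·d² with d = y − 110:
  web: d = 0 mm → contributes +5 324 000 mm⁴
  top flange (beyond web): d = 100 mm → contributes +15 852 667 mm⁴
  bottom flange (beyond web): d = -100 mm → contributes +15 852 667 mm⁴
Total I = 37 029 333 mm⁴.
For the y-axis: x̄ = 82 mm.
Repeating about the centroidal y-axis gives I_y = 7 355 173 mm⁴.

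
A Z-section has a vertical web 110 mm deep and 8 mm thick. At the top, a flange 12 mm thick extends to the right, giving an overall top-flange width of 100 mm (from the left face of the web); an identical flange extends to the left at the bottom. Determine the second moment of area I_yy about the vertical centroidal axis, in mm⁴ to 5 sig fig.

Treat the section as a set of non-overlapping primitives; coordinates are from the bounding-box lower-left.
Web: 8 × 110, A = 880 mm², x = 96 mm, Ī = 4693.333 mm⁴.
Top flange (beyond web): 92 × 12, A = 1 104 mm², x = 146 mm, Ī = 778 688 mm⁴.
Bottom flange (beyond web): 92 × 12, A = 1 104 mm², x = 46 mm, Ī = 778 688 mm⁴.
Centroid: x̄ = ΣA·x / ΣA = 96 mm.
Transfer each piece to the vertical centroidal axis using Ī + A·d² with d = x − 96:
  web: d = 0 mm → contributes +4693.333 mm⁴
  top flange (beyond web): d = 50 mm → contributes +3 538 688 mm⁴
  bottom flange (beyond web): d = -50 mm → contributes +3 538 688 mm⁴
Total I = 7 082 069 mm⁴.

I_yy ≈ 7.0821 × 10⁶ mm⁴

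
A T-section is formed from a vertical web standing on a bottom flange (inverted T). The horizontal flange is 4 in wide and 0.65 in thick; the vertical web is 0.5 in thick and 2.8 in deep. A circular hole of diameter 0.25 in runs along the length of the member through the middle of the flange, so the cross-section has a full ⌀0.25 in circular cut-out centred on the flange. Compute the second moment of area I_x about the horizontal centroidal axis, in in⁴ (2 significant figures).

Decompose the section into non-overlapping parts with the origin at the bottom-left of its bounding rectangle.
Flange: 4 × 0.65, A = 2.6 in², y = 0.325 in, Ī = 0.09154 in⁴.
Web: 0.5 × 2.8, A = 1.4 in², y = 2.05 in, Ī = 0.9147 in⁴.
Hole (subtracted): ⌀0.25, A = 0.04909 in², y = 0.325 in, Ī = 0.0001917 in⁴.
Centroid: ȳ = ΣA·y / ΣA = 0.9363 in.
Transfer each piece to the horizontal centroidal axis using Ī + A·d² with d = y − 0.9363:
  flange: d = -0.6113 in → contributes +1.063 in⁴
  web: d = 1.114 in → contributes +2.651 in⁴
  hole: d = -0.6113 in → contributes −0.01853 in⁴
Total I = 3.696 in⁴.

I_x ≈ 3.7 in⁴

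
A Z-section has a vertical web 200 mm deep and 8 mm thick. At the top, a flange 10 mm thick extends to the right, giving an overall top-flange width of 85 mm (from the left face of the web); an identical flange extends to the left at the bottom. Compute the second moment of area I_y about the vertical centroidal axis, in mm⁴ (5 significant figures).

Treat the section as a set of non-overlapping primitives; coordinates are from the bounding-box lower-left.
Web: 8 × 200, A = 1 600 mm², x = 81 mm, Ī = 8533.333 mm⁴.
Top flange (beyond web): 77 × 10, A = 770 mm², x = 123.5 mm, Ī = 380444.2 mm⁴.
Bottom flange (beyond web): 77 × 10, A = 770 mm², x = 38.5 mm, Ī = 380444.2 mm⁴.
Centroid: x̄ = ΣA·x / ΣA = 81 mm.
Transfer each piece to the vertical centroidal axis using Ī + A·d² with d = x − 81:
  web: d = 0 mm → contributes +8533.333 mm⁴
  top flange (beyond web): d = 42.5 mm → contributes +1 771 257 mm⁴
  bottom flange (beyond web): d = -42.5 mm → contributes +1 771 257 mm⁴
Total I = 3 551 047 mm⁴.

I_y ≈ 3.5510 × 10⁶ mm⁴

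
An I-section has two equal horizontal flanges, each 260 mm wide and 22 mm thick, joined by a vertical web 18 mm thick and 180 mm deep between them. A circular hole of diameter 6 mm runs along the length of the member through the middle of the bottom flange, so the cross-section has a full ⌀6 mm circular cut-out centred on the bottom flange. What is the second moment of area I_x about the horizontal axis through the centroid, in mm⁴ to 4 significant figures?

I_x ≈ 1.256 × 10⁸ mm⁴

Split into non-overlapping primitives; take the origin at the lower-left of the bounding box.
Bottom flange: 260 × 22, A = 5 720 mm², y = 11 mm, Ī = 230 707 mm⁴.
Web: 18 × 180, A = 3 240 mm², y = 112 mm, Ī = 8 748 000 mm⁴.
Top flange: 260 × 22, A = 5 720 mm², y = 213 mm, Ī = 230 707 mm⁴.
Hole (subtracted): ⌀6, A = 28.2743 mm², y = 11 mm, Ī = 63.6173 mm⁴.
Centroid: ȳ = ΣA·y / ΣA = 112.195 mm.
Transfer each piece to the horizontal axis through the centroid using Ī + A·d² with d = y − 112.195:
  bottom flange: d = -101.195 mm → contributes +58 805 846 mm⁴
  web: d = -0.194906 mm → contributes +8 748 123 mm⁴
  top flange: d = 100.805 mm → contributes +58 355 442 mm⁴
  hole: d = -101.195 mm → contributes −289 604 mm⁴
Total I = 125 619 807 mm⁴.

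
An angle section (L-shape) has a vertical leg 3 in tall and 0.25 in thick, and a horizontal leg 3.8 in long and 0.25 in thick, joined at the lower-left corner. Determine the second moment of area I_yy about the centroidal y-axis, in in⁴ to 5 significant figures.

Decompose the section into non-overlapping parts with the origin at the bottom-left of its bounding rectangle.
Vertical leg: 0.25 × 3, A = 0.75 in², x = 0.125 in, Ī = 0.00390625 in⁴.
Horizontal leg (remainder): 3.55 × 0.25, A = 0.8875 in², x = 2.025 in, Ī = 0.9320599 in⁴.
Centroid: x̄ = ΣA·x / ΣA = 1.154771 in.
Transfer each piece to the centroidal y-axis using Ī + A·d² with d = x − 1.154771:
  vertical leg: d = -1.029771 in → contributes +0.7992275 in⁴
  horizontal leg (remainder): d = 0.870229 in → contributes +1.604162 in⁴
Total I = 2.40339 in⁴.

I_yy ≈ 2.4034 in⁴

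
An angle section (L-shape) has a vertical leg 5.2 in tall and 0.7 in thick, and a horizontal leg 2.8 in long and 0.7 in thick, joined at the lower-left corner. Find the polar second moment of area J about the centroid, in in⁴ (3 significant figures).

J ≈ 16.3 in⁴

Break the section into simple shapes (no overlaps), measuring from the bottom-left corner of the bounding box.
Vertical leg: 0.7 × 5.2, A = 3.64 in², y = 2.6 in, Ī = 8.2021 in⁴.
Horizontal leg (remainder): 2.1 × 0.7, A = 1.47 in², y = 0.35 in, Ī = 0.060025 in⁴.
Centroid: ȳ = ΣA·y / ΣA = 1.9527 in.
Transfer each piece to the centroidal x-axis using Ī + A·d² with d = y − 1.9527:
  vertical leg: d = 0.64726 in → contributes +9.7271 in⁴
  horizontal leg (remainder): d = -1.6027 in → contributes +3.8361 in⁴
Total I = 13.563 in⁴.
For the y-axis: x̄ = 0.75274 in.
Repeating about the centroidal y-axis gives I_y = 2.7412 in⁴.
Polar second moment: J = I_x + I_y = 16.304 in⁴.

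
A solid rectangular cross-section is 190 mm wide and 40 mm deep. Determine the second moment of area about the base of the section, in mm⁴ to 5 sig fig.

I_base ≈ 4.0533 × 10⁶ mm⁴

The section: 190 × 40, A = 7 600 mm², y = 20 mm, Ī = 1 013 333 mm⁴.
Transfer it to the base of the section using Ī + A·d² with d = y − 0:
  the section: d = 20 mm → contributes +4 053 333 mm⁴
Total I = 4 053 333 mm⁴.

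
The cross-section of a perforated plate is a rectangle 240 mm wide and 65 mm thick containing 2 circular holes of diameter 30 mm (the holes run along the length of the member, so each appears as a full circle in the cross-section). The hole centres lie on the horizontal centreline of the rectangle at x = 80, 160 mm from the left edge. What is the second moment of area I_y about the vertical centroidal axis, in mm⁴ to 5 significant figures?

I_y ≈ 7.2539 × 10⁷ mm⁴

Treat the section as a set of non-overlapping primitives; coordinates are from the bounding-box lower-left.
Plate: 240 × 65, A = 15 600 mm², x = 120 mm, Ī = 74 880 000 mm⁴.
Hole 1 (subtracted): ⌀30, A = 706.8583 mm², x = 80 mm, Ī = 39760.78 mm⁴.
Hole 2 (subtracted): ⌀30, A = 706.8583 mm², x = 160 mm, Ī = 39760.78 mm⁴.
By symmetry the centroid is at mid-width, x̄ = 120 mm.
Transfer each piece to the vertical centroidal axis using Ī + A·d² with d = x − 120:
  plate: d = 0 mm → contributes +74 880 000 mm⁴
  hole 1: d = -40 mm → contributes −1 170 734 mm⁴
  hole 2: d = 40 mm → contributes −1 170 734 mm⁴
Total I = 72 538 532 mm⁴.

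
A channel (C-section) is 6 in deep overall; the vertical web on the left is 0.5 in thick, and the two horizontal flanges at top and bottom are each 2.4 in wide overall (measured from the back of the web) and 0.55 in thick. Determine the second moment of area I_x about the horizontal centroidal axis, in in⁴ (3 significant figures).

I_x ≈ 24.6 in⁴

Decompose the section into non-overlapping parts with the origin at the bottom-left of its bounding rectangle.
Web: 0.5 × 6, A = 3 in², y = 3 in, Ī = 9 in⁴.
Top flange (beyond web): 1.9 × 0.55, A = 1.045 in², y = 5.725 in, Ī = 0.026343 in⁴.
Bottom flange (beyond web): 1.9 × 0.55, A = 1.045 in², y = 0.275 in, Ī = 0.026343 in⁴.
By symmetry the centroid is at mid-height, ȳ = 3 in.
Transfer each piece to the horizontal centroidal axis using Ī + A·d² with d = y − 3:
  web: d = 0 in → contributes +9 in⁴
  top flange (beyond web): d = 2.725 in → contributes +7.7861 in⁴
  bottom flange (beyond web): d = -2.725 in → contributes +7.7861 in⁴
Total I = 24.572 in⁴.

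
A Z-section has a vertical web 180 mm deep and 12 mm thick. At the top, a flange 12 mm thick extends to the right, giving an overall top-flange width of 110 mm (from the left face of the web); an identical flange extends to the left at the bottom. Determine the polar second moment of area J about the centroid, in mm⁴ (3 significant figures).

J ≈ 3.15 × 10⁷ mm⁴

Split into non-overlapping primitives; take the origin at the lower-left of the bounding box.
Web: 12 × 180, A = 2 160 mm², y = 90 mm, Ī = 5 832 000 mm⁴.
Top flange (beyond web): 98 × 12, A = 1 176 mm², y = 174 mm, Ī = 14 112 mm⁴.
Bottom flange (beyond web): 98 × 12, A = 1 176 mm², y = 6 mm, Ī = 14 112 mm⁴.
Centroid: ȳ = ΣA·y / ΣA = 90 mm.
Transfer each piece to the centroidal x-axis using Ī + A·d² with d = y − 90:
  web: d = 0 mm → contributes +5 832 000 mm⁴
  top flange (beyond web): d = 84 mm → contributes +8 311 968 mm⁴
  bottom flange (beyond web): d = -84 mm → contributes +8 311 968 mm⁴
Total I = 22 455 936 mm⁴.
For the y-axis: x̄ = 104 mm.
Repeating about the centroidal y-axis gives I_y = 9 023 104 mm⁴.
Polar second moment: J = I_x + I_y = 31 479 040 mm⁴.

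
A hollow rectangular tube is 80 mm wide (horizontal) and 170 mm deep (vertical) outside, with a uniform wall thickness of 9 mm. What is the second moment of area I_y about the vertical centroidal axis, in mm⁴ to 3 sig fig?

Decompose the section into non-overlapping parts with the origin at the bottom-left of its bounding rectangle.
Outer rectangle: 80 × 170, A = 13 600 mm², x = 40 mm, Ī = 7 253 333 mm⁴.
Inner void (subtracted): 62 × 152, A = 9 424 mm², x = 40 mm, Ī = 3 018 821 mm⁴.
By symmetry the centroid is at mid-width, x̄ = 40 mm.
All pieces are centred on the vertical centroidal axis, so I = ΣĪ (holes subtracted) = 4 234 512 mm⁴.

I_y ≈ 4.23 × 10⁶ mm⁴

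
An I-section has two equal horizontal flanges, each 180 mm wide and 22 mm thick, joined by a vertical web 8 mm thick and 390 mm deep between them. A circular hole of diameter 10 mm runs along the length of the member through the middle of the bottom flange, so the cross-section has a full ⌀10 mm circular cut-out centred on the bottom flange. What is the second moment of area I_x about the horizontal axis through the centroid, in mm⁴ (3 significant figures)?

Split into non-overlapping primitives; take the origin at the lower-left of the bounding box.
Bottom flange: 180 × 22, A = 3 960 mm², y = 11 mm, Ī = 159 720 mm⁴.
Web: 8 × 390, A = 3 120 mm², y = 217 mm, Ī = 39 546 000 mm⁴.
Top flange: 180 × 22, A = 3 960 mm², y = 423 mm, Ī = 159 720 mm⁴.
Hole (subtracted): ⌀10, A = 78.54 mm², y = 11 mm, Ī = 490.87 mm⁴.
Centroid: ȳ = ΣA·y / ΣA = 218.48 mm.
Transfer each piece to the horizontal axis through the centroid using Ī + A·d² with d = y − 218.48:
  bottom flange: d = -207.48 mm → contributes +170 623 044 mm⁴
  web: d = -1.476 mm → contributes +39 552 797 mm⁴
  top flange: d = 204.52 mm → contributes +165 806 771 mm⁴
  hole: d = -207.48 mm → contributes −3 381 339 mm⁴
Total I = 372 601 273 mm⁴.

I_x ≈ 3.73 × 10⁸ mm⁴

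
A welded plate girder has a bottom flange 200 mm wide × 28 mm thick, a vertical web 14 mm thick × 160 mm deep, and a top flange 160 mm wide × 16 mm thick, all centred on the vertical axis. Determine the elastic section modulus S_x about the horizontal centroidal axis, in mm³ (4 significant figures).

Break the section into simple shapes (no overlaps), measuring from the bottom-left corner of the bounding box.
Bottom plate: 200 × 28, A = 5 600 mm², y = 14 mm, Ī = 365 867 mm⁴.
Web plate: 14 × 160, A = 2 240 mm², y = 108 mm, Ī = 4 778 667 mm⁴.
Top plate: 160 × 16, A = 2 560 mm², y = 196 mm, Ī = 54613.3 mm⁴.
Centroid: ȳ = ΣA·y / ΣA = 79.0462 mm.
Transfer each piece to the horizontal centroidal axis using Ī + A·d² with d = y − 79.0462:
  bottom plate: d = -65.0462 mm → contributes +24 059 479 mm⁴
  web plate: d = 28.9538 mm → contributes +6 656 515 mm⁴
  top plate: d = 116.954 mm → contributes +35 070 811 mm⁴
Total I = 65 786 805 mm⁴.
Extreme fibre distance c = 124.954 mm; S = I/c = 526 489 mm³.

S_x ≈ 5.265 × 10⁵ mm³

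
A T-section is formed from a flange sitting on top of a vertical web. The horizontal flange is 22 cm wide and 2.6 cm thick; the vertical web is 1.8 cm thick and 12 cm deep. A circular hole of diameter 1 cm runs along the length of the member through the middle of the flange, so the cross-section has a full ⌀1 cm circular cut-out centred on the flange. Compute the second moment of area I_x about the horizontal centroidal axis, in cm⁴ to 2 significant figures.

Break the section into simple shapes (no overlaps), measuring from the bottom-left corner of the bounding box.
Flange: 22 × 2.6, A = 57.2 cm², y = 13.3 cm, Ī = 32.22 cm⁴.
Web: 1.8 × 12, A = 21.6 cm², y = 6 cm, Ī = 259.2 cm⁴.
Hole (subtracted): ⌀1, A = 0.7854 cm², y = 13.3 cm, Ī = 0.04909 cm⁴.
Centroid: ȳ = ΣA·y / ΣA = 11.28 cm.
Transfer each piece to the horizontal centroidal axis using Ī + A·d² with d = y − 11.28:
  flange: d = 2.021 cm → contributes +265.9 cm⁴
  web: d = -5.279 cm → contributes +861.1 cm⁴
  hole: d = 2.021 cm → contributes −3.258 cm⁴
Total I = 1 124 cm⁴.

I_x ≈ 1100 cm⁴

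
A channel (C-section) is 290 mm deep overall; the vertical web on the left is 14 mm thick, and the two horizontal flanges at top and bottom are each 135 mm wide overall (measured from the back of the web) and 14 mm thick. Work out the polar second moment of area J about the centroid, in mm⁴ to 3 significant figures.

Split into non-overlapping primitives; take the origin at the lower-left of the bounding box.
Web: 14 × 290, A = 4 060 mm², y = 145 mm, Ī = 28 453 833 mm⁴.
Top flange (beyond web): 121 × 14, A = 1 694 mm², y = 283 mm, Ī = 27 669 mm⁴.
Bottom flange (beyond web): 121 × 14, A = 1 694 mm², y = 7 mm, Ī = 27 669 mm⁴.
By symmetry the centroid is at mid-height, ȳ = 145 mm.
Transfer each piece to the centroidal x-axis using Ī + A·d² with d = y − 145:
  web: d = 0 mm → contributes +28 453 833 mm⁴
  top flange (beyond web): d = 138 mm → contributes +32 288 205 mm⁴
  bottom flange (beyond web): d = -138 mm → contributes +32 288 205 mm⁴
Total I = 93 030 243 mm⁴.
For the y-axis: x̄ = 37.705 mm.
Repeating about the centroidal y-axis gives I_y = 12 614 630 mm⁴.
Polar second moment: J = I_x + I_y = 105 644 873 mm⁴.

J ≈ 1.06 × 10⁸ mm⁴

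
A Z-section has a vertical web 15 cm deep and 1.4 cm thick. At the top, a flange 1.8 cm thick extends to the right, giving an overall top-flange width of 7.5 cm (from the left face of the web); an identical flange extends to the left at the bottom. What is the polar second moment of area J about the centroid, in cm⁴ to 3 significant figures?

Break the section into simple shapes (no overlaps), measuring from the bottom-left corner of the bounding box.
Web: 1.4 × 15, A = 21 cm², y = 7.5 cm, Ī = 393.75 cm⁴.
Top flange (beyond web): 6.1 × 1.8, A = 10.98 cm², y = 14.1 cm, Ī = 2.9646 cm⁴.
Bottom flange (beyond web): 6.1 × 1.8, A = 10.98 cm², y = 0.9 cm, Ī = 2.9646 cm⁴.
Centroid: ȳ = ΣA·y / ΣA = 7.5 cm.
Transfer each piece to the centroidal x-axis using Ī + A·d² with d = y − 7.5:
  web: d = 0 cm → contributes +393.75 cm⁴
  top flange (beyond web): d = 6.6 cm → contributes +481.25 cm⁴
  bottom flange (beyond web): d = -6.6 cm → contributes +481.25 cm⁴
Total I = 1356.3 cm⁴.
For the y-axis: x̄ = 6.8 cm.
Repeating about the centroidal y-axis gives I_y = 380.34 cm⁴.
Polar second moment: J = I_x + I_y = 1736.6 cm⁴.

J ≈ 1740 cm⁴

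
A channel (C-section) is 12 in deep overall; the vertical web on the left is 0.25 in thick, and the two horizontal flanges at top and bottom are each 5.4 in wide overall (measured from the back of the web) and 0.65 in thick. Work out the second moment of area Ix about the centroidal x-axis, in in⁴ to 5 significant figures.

Split into non-overlapping primitives; take the origin at the lower-left of the bounding box.
Web: 0.25 × 12, A = 3 in², y = 6 in, Ī = 36 in⁴.
Top flange (beyond web): 5.15 × 0.65, A = 3.3475 in², y = 11.675 in, Ī = 0.1178599 in⁴.
Bottom flange (beyond web): 5.15 × 0.65, A = 3.3475 in², y = 0.325 in, Ī = 0.1178599 in⁴.
By symmetry the centroid is at mid-height, ȳ = 6 in.
Transfer each piece to the centroidal x-axis using Ī + A·d² with d = y − 6:
  web: d = 0 in → contributes +36 in⁴
  top flange (beyond web): d = 5.675 in → contributes +107.9262 in⁴
  bottom flange (beyond web): d = -5.675 in → contributes +107.9262 in⁴
Total I = 251.8524 in⁴.

Ix ≈ 251.85 in⁴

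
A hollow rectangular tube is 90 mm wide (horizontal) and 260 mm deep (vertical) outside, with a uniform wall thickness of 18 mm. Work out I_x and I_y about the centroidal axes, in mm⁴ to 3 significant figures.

I_x ≈ 8.12 × 10⁷ mm⁴, I_y ≈ 1.29 × 10⁷ mm⁴

Decompose the section into non-overlapping parts with the origin at the bottom-left of its bounding rectangle.
Outer rectangle: 90 × 260, A = 23 400 mm², y = 130 mm, Ī = 131 820 000 mm⁴.
Inner void (subtracted): 54 × 224, A = 12 096 mm², y = 130 mm, Ī = 50 577 408 mm⁴.
By symmetry the centroid is at mid-height, ȳ = 130 mm.
All pieces are centred on the centroidal x-axis, so I = ΣĪ (holes subtracted) = 81 242 592 mm⁴.
Repeating about the centroidal y-axis gives I_y = 12 855 672 mm⁴.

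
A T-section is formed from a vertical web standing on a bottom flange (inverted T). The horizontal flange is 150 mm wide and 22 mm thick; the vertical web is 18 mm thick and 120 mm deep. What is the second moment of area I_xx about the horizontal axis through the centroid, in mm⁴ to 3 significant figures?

Treat the section as a set of non-overlapping primitives; coordinates are from the bounding-box lower-left.
Flange: 150 × 22, A = 3 300 mm², y = 11 mm, Ī = 133 100 mm⁴.
Web: 18 × 120, A = 2 160 mm², y = 82 mm, Ī = 2 592 000 mm⁴.
Centroid: ȳ = ΣA·y / ΣA = 39.088 mm.
Transfer each piece to the horizontal axis through the centroid using Ī + A·d² with d = y − 39.088:
  flange: d = -28.088 mm → contributes +2 736 572 mm⁴
  web: d = 42.912 mm → contributes +6 569 526 mm⁴
Total I = 9 306 098 mm⁴.

I_xx ≈ 9.31 × 10⁶ mm⁴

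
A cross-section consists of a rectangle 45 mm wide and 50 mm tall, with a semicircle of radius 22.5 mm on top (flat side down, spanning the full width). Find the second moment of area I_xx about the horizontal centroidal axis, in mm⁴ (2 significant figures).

Decompose the section into non-overlapping parts with the origin at the bottom-left of its bounding rectangle.
Rectangular body: 45 × 50, A = 2 250 mm², y = 25 mm, Ī = 468 750 mm⁴.
Semicircular cap: semicircle r = 22.5, A = 795.2 mm², y = 59.55 mm, Ī = 28 130 mm⁴.
Centroid: ȳ = ΣA·y / ΣA = 34.02 mm.
Transfer each piece to the horizontal centroidal axis using Ī + A·d² with d = y − 34.02:
  rectangular body: d = -9.022 mm → contributes +651 895 mm⁴
  semicircular cap: d = 25.53 mm → contributes +546 323 mm⁴
Total I = 1 198 218 mm⁴.

I_xx ≈ 1.2 × 10⁶ mm⁴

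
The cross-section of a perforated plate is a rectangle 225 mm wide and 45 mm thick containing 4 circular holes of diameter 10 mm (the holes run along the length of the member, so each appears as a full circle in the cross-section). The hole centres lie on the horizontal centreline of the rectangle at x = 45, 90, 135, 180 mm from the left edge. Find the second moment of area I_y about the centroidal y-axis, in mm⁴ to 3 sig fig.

Decompose the section into non-overlapping parts with the origin at the bottom-left of its bounding rectangle.
Plate: 225 × 45, A = 10 125 mm², x = 112.5 mm, Ī = 42 714 844 mm⁴.
Hole 1 (subtracted): ⌀10, A = 78.54 mm², x = 45 mm, Ī = 490.87 mm⁴.
Hole 2 (subtracted): ⌀10, A = 78.54 mm², x = 90 mm, Ī = 490.87 mm⁴.
Hole 3 (subtracted): ⌀10, A = 78.54 mm², x = 135 mm, Ī = 490.87 mm⁴.
Hole 4 (subtracted): ⌀10, A = 78.54 mm², x = 180 mm, Ī = 490.87 mm⁴.
By symmetry the centroid is at mid-width, x̄ = 112.5 mm.
Transfer each piece to the centroidal y-axis using Ī + A·d² with d = x − 112.5:
  plate: d = 0 mm → contributes +42 714 844 mm⁴
  hole 1: d = -67.5 mm → contributes −358 338 mm⁴
  hole 2: d = -22.5 mm → contributes −40 252 mm⁴
  hole 3: d = 22.5 mm → contributes −40 252 mm⁴
  hole 4: d = 67.5 mm → contributes −358 338 mm⁴
Total I = 41 917 665 mm⁴.

I_y ≈ 4.19 × 10⁷ mm⁴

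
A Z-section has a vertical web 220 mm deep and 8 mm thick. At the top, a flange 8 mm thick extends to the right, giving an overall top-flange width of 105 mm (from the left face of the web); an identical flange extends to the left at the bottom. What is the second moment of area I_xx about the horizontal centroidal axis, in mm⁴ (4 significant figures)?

Treat the section as a set of non-overlapping primitives; coordinates are from the bounding-box lower-left.
Web: 8 × 220, A = 1 760 mm², y = 110 mm, Ī = 7 098 667 mm⁴.
Top flange (beyond web): 97 × 8, A = 776 mm², y = 216 mm, Ī = 4138.67 mm⁴.
Bottom flange (beyond web): 97 × 8, A = 776 mm², y = 4 mm, Ī = 4138.67 mm⁴.
Centroid: ȳ = ΣA·y / ΣA = 110 mm.
Transfer each piece to the horizontal centroidal axis using Ī + A·d² with d = y − 110:
  web: d = 0 mm → contributes +7 098 667 mm⁴
  top flange (beyond web): d = 106 mm → contributes +8 723 275 mm⁴
  bottom flange (beyond web): d = -106 mm → contributes +8 723 275 mm⁴
Total I = 24 545 216 mm⁴.

I_xx ≈ 2.455 × 10⁷ mm⁴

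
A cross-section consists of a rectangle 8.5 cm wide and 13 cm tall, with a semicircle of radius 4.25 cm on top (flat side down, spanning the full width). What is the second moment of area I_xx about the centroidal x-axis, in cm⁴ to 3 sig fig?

Treat the section as a set of non-overlapping primitives; coordinates are from the bounding-box lower-left.
Rectangular body: 8.5 × 13, A = 110.5 cm², y = 6.5 cm, Ī = 1556.2 cm⁴.
Semicircular cap: semicircle r = 4.25, A = 28.373 cm², y = 14.804 cm, Ī = 35.809 cm⁴.
Centroid: ȳ = ΣA·y / ΣA = 8.1965 cm.
Transfer each piece to the centroidal x-axis using Ī + A·d² with d = y − 8.1965:
  rectangular body: d = -1.6965 cm → contributes +1874.2 cm⁴
  semicircular cap: d = 6.6072 cm → contributes +1274.4 cm⁴
Total I = 3148.7 cm⁴.

I_xx ≈ 3150 cm⁴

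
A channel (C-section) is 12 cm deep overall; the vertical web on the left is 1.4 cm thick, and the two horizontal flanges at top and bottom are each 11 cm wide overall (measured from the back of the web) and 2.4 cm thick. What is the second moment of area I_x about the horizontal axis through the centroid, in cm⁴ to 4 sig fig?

Decompose the section into non-overlapping parts with the origin at the bottom-left of its bounding rectangle.
Web: 1.4 × 12, A = 16.8 cm², y = 6 cm, Ī = 201.6 cm⁴.
Top flange (beyond web): 9.6 × 2.4, A = 23.04 cm², y = 10.8 cm, Ī = 11.0592 cm⁴.
Bottom flange (beyond web): 9.6 × 2.4, A = 23.04 cm², y = 1.2 cm, Ī = 11.0592 cm⁴.
By symmetry the centroid is at mid-height, ȳ = 6 cm.
Transfer each piece to the horizontal axis through the centroid using Ī + A·d² with d = y − 6:
  web: d = 0 cm → contributes +201.6 cm⁴
  top flange (beyond web): d = 4.8 cm → contributes +541.901 cm⁴
  bottom flange (beyond web): d = -4.8 cm → contributes +541.901 cm⁴
Total I = 1285.4 cm⁴.

I_x ≈ 1285 cm⁴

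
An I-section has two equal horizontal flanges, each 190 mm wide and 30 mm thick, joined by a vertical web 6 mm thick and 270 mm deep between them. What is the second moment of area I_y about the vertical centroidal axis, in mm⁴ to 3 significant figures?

Treat the section as a set of non-overlapping primitives; coordinates are from the bounding-box lower-left.
Bottom flange: 190 × 30, A = 5 700 mm², x = 95 mm, Ī = 17 147 500 mm⁴.
Web: 6 × 270, A = 1 620 mm², x = 95 mm, Ī = 4 860 mm⁴.
Top flange: 190 × 30, A = 5 700 mm², x = 95 mm, Ī = 17 147 500 mm⁴.
By symmetry the centroid is at mid-width, x̄ = 95 mm.
All pieces are centred on the vertical centroidal axis, so I = ΣĪ = 34 299 860 mm⁴.

I_y ≈ 3.43 × 10⁷ mm⁴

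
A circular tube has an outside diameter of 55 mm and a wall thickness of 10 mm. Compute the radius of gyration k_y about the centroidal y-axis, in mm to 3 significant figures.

Break the section into simple shapes (no overlaps), measuring from the bottom-left corner of the bounding box.
Outer circle: ⌀55, A = 2375.8 mm², x = 27.5 mm, Ī = 449 180 mm⁴.
Bore (subtracted): ⌀35, A = 962.11 mm², x = 27.5 mm, Ī = 73 662 mm⁴.
By symmetry the centroid is at mid-width, x̄ = 27.5 mm.
All pieces are centred on the centroidal y-axis, so I = ΣĪ (holes subtracted) = 375 518 mm⁴.
Radius of gyration: k = √(I/A) = √(375 518 / 1413.7) = 16.298 mm.

k_y ≈ 16.3 mm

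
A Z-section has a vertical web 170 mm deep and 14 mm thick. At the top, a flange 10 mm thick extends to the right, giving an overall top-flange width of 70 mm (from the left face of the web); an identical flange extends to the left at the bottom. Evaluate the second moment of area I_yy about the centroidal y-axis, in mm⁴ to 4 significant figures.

Decompose the section into non-overlapping parts with the origin at the bottom-left of its bounding rectangle.
Web: 14 × 170, A = 2 380 mm², x = 63 mm, Ī = 38873.3 mm⁴.
Top flange (beyond web): 56 × 10, A = 560 mm², x = 98 mm, Ī = 146 347 mm⁴.
Bottom flange (beyond web): 56 × 10, A = 560 mm², x = 28 mm, Ī = 146 347 mm⁴.
Centroid: x̄ = ΣA·x / ΣA = 63 mm.
Transfer each piece to the centroidal y-axis using Ī + A·d² with d = x − 63:
  web: d = 0 mm → contributes +38873.3 mm⁴
  top flange (beyond web): d = 35 mm → contributes +832 347 mm⁴
  bottom flange (beyond web): d = -35 mm → contributes +832 347 mm⁴
Total I = 1 703 567 mm⁴.

I_yy ≈ 1.704 × 10⁶ mm⁴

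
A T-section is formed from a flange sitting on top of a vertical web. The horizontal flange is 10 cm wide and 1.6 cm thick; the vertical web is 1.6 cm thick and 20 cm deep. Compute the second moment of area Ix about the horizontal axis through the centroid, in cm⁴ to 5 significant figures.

Break the section into simple shapes (no overlaps), measuring from the bottom-left corner of the bounding box.
Flange: 10 × 1.6, A = 16 cm², y = 20.8 cm, Ī = 3.413333 cm⁴.
Web: 1.6 × 20, A = 32 cm², y = 10 cm, Ī = 1066.667 cm⁴.
Centroid: ȳ = ΣA·y / ΣA = 13.6 cm.
Transfer each piece to the horizontal axis through the centroid using Ī + A·d² with d = y − 13.6:
  flange: d = 7.2 cm → contributes +832.8533 cm⁴
  web: d = -3.6 cm → contributes +1481.387 cm⁴
Total I = 2314.24 cm⁴.

Ix ≈ 2314.2 cm⁴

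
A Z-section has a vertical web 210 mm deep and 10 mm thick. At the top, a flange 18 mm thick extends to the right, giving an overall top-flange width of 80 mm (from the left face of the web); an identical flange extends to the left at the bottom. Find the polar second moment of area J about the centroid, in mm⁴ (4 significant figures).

Break the section into simple shapes (no overlaps), measuring from the bottom-left corner of the bounding box.
Web: 10 × 210, A = 2 100 mm², y = 105 mm, Ī = 7 717 500 mm⁴.
Top flange (beyond web): 70 × 18, A = 1 260 mm², y = 201 mm, Ī = 34 020 mm⁴.
Bottom flange (beyond web): 70 × 18, A = 1 260 mm², y = 9 mm, Ī = 34 020 mm⁴.
Centroid: ȳ = ΣA·y / ΣA = 105 mm.
Transfer each piece to the centroidal x-axis using Ī + A·d² with d = y − 105:
  web: d = 0 mm → contributes +7 717 500 mm⁴
  top flange (beyond web): d = 96 mm → contributes +11 646 180 mm⁴
  bottom flange (beyond web): d = -96 mm → contributes +11 646 180 mm⁴
Total I = 31 009 860 mm⁴.
For the y-axis: x̄ = 75 mm.
Repeating about the centroidal y-axis gives I_y = 5 078 500 mm⁴.
Polar second moment: J = I_x + I_y = 36 088 360 mm⁴.

J ≈ 3.609 × 10⁷ mm⁴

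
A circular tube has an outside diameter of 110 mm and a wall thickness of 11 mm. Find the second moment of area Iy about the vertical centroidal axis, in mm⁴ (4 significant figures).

Decompose the section into non-overlapping parts with the origin at the bottom-left of its bounding rectangle.
Outer circle: ⌀110, A = 9503.32 mm², x = 55 mm, Ī = 7 186 884 mm⁴.
Bore (subtracted): ⌀88, A = 6082.12 mm², x = 55 mm, Ī = 2 943 748 mm⁴.
By symmetry the centroid is at mid-width, x̄ = 55 mm.
All pieces are centred on the vertical centroidal axis, so I = ΣĪ (holes subtracted) = 4 243 136 mm⁴.

Iy ≈ 4.243 × 10⁶ mm⁴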